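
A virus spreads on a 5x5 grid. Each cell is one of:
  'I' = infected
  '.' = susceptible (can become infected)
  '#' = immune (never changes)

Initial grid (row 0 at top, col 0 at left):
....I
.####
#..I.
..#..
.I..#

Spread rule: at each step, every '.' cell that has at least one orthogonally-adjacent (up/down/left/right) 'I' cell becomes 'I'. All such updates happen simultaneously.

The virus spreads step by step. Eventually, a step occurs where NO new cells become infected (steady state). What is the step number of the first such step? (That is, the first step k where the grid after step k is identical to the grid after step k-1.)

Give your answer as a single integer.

Step 0 (initial): 3 infected
Step 1: +7 new -> 10 infected
Step 2: +5 new -> 15 infected
Step 3: +1 new -> 16 infected
Step 4: +1 new -> 17 infected
Step 5: +1 new -> 18 infected
Step 6: +0 new -> 18 infected

Answer: 6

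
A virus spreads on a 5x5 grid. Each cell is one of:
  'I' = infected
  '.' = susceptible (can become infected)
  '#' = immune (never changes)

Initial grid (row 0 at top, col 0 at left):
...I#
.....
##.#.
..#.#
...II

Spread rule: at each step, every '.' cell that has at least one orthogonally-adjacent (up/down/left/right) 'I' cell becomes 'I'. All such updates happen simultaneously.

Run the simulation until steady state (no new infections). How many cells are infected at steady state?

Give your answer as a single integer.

Answer: 19

Derivation:
Step 0 (initial): 3 infected
Step 1: +4 new -> 7 infected
Step 2: +4 new -> 11 infected
Step 3: +6 new -> 17 infected
Step 4: +2 new -> 19 infected
Step 5: +0 new -> 19 infected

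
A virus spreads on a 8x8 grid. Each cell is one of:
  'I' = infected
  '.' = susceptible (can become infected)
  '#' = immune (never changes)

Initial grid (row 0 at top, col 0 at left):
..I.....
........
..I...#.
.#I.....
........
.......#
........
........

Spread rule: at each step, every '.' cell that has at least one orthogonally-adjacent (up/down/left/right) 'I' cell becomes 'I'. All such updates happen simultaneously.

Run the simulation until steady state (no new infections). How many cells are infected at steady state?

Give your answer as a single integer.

Answer: 61

Derivation:
Step 0 (initial): 3 infected
Step 1: +7 new -> 10 infected
Step 2: +10 new -> 20 infected
Step 3: +11 new -> 31 infected
Step 4: +9 new -> 40 infected
Step 5: +9 new -> 49 infected
Step 6: +7 new -> 56 infected
Step 7: +2 new -> 58 infected
Step 8: +2 new -> 60 infected
Step 9: +1 new -> 61 infected
Step 10: +0 new -> 61 infected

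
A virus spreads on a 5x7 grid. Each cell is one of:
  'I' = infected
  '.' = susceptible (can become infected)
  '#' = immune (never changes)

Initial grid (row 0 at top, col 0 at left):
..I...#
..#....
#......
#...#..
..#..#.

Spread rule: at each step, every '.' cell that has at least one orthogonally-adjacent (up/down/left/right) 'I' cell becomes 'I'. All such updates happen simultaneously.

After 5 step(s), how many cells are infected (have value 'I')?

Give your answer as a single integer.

Answer: 22

Derivation:
Step 0 (initial): 1 infected
Step 1: +2 new -> 3 infected
Step 2: +4 new -> 7 infected
Step 3: +5 new -> 12 infected
Step 4: +5 new -> 17 infected
Step 5: +5 new -> 22 infected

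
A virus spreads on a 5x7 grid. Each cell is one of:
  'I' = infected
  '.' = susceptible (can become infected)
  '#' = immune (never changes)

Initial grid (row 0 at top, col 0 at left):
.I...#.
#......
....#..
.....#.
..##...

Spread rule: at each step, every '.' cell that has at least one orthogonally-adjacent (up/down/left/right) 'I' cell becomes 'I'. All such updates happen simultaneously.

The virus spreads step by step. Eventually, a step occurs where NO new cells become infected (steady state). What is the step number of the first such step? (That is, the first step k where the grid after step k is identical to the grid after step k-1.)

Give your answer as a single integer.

Step 0 (initial): 1 infected
Step 1: +3 new -> 4 infected
Step 2: +3 new -> 7 infected
Step 3: +5 new -> 12 infected
Step 4: +5 new -> 17 infected
Step 5: +3 new -> 20 infected
Step 6: +3 new -> 23 infected
Step 7: +3 new -> 26 infected
Step 8: +2 new -> 28 infected
Step 9: +1 new -> 29 infected
Step 10: +0 new -> 29 infected

Answer: 10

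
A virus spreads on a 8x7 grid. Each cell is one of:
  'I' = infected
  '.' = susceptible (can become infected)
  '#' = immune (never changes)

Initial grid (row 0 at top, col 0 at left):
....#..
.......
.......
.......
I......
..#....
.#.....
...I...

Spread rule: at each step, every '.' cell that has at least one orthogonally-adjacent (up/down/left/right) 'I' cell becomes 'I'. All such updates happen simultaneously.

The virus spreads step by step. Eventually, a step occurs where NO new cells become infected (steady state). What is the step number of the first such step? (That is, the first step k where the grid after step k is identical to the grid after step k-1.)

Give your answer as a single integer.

Answer: 11

Derivation:
Step 0 (initial): 2 infected
Step 1: +6 new -> 8 infected
Step 2: +10 new -> 18 infected
Step 3: +8 new -> 26 infected
Step 4: +7 new -> 33 infected
Step 5: +6 new -> 39 infected
Step 6: +5 new -> 44 infected
Step 7: +4 new -> 48 infected
Step 8: +2 new -> 50 infected
Step 9: +2 new -> 52 infected
Step 10: +1 new -> 53 infected
Step 11: +0 new -> 53 infected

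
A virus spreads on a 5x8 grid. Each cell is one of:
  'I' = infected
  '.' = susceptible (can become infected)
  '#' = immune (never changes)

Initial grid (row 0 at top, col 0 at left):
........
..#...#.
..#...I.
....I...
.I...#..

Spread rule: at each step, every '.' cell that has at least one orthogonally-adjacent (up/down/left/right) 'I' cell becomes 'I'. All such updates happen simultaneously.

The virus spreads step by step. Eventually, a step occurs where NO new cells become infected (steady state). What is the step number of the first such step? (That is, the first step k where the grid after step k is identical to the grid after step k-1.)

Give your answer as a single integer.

Step 0 (initial): 3 infected
Step 1: +10 new -> 13 infected
Step 2: +10 new -> 23 infected
Step 3: +7 new -> 30 infected
Step 4: +4 new -> 34 infected
Step 5: +2 new -> 36 infected
Step 6: +0 new -> 36 infected

Answer: 6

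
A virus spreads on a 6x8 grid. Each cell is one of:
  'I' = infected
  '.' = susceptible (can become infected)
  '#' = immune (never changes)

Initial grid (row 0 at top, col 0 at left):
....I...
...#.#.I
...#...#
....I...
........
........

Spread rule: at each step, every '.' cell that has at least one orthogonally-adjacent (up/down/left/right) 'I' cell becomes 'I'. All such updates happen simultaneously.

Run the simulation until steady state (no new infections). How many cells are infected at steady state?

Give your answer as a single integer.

Answer: 44

Derivation:
Step 0 (initial): 3 infected
Step 1: +9 new -> 12 infected
Step 2: +9 new -> 21 infected
Step 3: +9 new -> 30 infected
Step 4: +8 new -> 38 infected
Step 5: +5 new -> 43 infected
Step 6: +1 new -> 44 infected
Step 7: +0 new -> 44 infected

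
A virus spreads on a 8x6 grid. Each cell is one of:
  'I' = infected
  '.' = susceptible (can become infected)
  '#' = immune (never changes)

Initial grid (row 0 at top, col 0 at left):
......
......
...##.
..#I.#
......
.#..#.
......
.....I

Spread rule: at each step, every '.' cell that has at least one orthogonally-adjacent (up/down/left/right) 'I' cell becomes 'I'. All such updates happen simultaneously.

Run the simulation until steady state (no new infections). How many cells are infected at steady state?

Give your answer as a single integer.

Answer: 42

Derivation:
Step 0 (initial): 2 infected
Step 1: +4 new -> 6 infected
Step 2: +6 new -> 12 infected
Step 3: +5 new -> 17 infected
Step 4: +4 new -> 21 infected
Step 5: +5 new -> 26 infected
Step 6: +4 new -> 30 infected
Step 7: +3 new -> 33 infected
Step 8: +3 new -> 36 infected
Step 9: +2 new -> 38 infected
Step 10: +2 new -> 40 infected
Step 11: +2 new -> 42 infected
Step 12: +0 new -> 42 infected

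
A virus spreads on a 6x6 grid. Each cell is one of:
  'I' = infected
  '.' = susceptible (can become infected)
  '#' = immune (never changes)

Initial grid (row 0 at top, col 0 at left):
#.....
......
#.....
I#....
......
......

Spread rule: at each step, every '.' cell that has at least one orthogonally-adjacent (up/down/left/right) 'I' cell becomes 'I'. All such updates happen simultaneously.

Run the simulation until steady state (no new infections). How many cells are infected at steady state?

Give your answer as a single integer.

Step 0 (initial): 1 infected
Step 1: +1 new -> 2 infected
Step 2: +2 new -> 4 infected
Step 3: +2 new -> 6 infected
Step 4: +3 new -> 9 infected
Step 5: +4 new -> 13 infected
Step 6: +6 new -> 19 infected
Step 7: +6 new -> 25 infected
Step 8: +5 new -> 30 infected
Step 9: +2 new -> 32 infected
Step 10: +1 new -> 33 infected
Step 11: +0 new -> 33 infected

Answer: 33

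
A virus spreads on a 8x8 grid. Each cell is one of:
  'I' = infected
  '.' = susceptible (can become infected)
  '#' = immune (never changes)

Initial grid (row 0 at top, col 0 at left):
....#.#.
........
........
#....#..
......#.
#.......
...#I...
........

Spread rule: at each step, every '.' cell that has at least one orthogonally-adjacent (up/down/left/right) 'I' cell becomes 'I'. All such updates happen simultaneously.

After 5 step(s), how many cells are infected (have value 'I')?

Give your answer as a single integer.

Step 0 (initial): 1 infected
Step 1: +3 new -> 4 infected
Step 2: +6 new -> 10 infected
Step 3: +8 new -> 18 infected
Step 4: +8 new -> 26 infected
Step 5: +8 new -> 34 infected

Answer: 34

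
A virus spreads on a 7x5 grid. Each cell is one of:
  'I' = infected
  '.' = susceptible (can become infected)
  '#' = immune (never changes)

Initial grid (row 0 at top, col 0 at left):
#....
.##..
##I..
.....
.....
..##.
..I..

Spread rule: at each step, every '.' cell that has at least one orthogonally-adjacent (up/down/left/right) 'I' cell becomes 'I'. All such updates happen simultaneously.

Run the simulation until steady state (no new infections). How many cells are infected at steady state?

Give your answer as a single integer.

Step 0 (initial): 2 infected
Step 1: +4 new -> 6 infected
Step 2: +8 new -> 14 infected
Step 3: +8 new -> 22 infected
Step 4: +4 new -> 26 infected
Step 5: +1 new -> 27 infected
Step 6: +0 new -> 27 infected

Answer: 27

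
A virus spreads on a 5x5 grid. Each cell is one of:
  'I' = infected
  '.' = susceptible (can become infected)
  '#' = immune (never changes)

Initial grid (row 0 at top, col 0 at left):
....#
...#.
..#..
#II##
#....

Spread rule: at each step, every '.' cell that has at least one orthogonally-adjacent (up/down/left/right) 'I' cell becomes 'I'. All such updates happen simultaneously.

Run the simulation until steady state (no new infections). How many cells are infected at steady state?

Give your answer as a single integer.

Answer: 15

Derivation:
Step 0 (initial): 2 infected
Step 1: +3 new -> 5 infected
Step 2: +3 new -> 8 infected
Step 3: +4 new -> 12 infected
Step 4: +2 new -> 14 infected
Step 5: +1 new -> 15 infected
Step 6: +0 new -> 15 infected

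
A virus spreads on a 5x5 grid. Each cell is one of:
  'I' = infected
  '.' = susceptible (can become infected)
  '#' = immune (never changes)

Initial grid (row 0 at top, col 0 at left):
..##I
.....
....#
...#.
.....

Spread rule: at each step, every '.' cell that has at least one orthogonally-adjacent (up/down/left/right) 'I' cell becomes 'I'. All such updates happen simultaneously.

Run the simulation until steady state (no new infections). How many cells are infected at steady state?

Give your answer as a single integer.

Step 0 (initial): 1 infected
Step 1: +1 new -> 2 infected
Step 2: +1 new -> 3 infected
Step 3: +2 new -> 5 infected
Step 4: +2 new -> 7 infected
Step 5: +4 new -> 11 infected
Step 6: +4 new -> 15 infected
Step 7: +3 new -> 18 infected
Step 8: +2 new -> 20 infected
Step 9: +1 new -> 21 infected
Step 10: +0 new -> 21 infected

Answer: 21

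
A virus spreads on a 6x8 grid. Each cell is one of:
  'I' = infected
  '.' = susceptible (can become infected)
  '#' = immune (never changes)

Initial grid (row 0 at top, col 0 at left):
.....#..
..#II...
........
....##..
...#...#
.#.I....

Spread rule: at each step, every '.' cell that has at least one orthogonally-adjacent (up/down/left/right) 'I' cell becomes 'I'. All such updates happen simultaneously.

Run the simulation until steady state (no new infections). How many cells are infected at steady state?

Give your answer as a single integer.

Answer: 41

Derivation:
Step 0 (initial): 3 infected
Step 1: +7 new -> 10 infected
Step 2: +8 new -> 18 infected
Step 3: +9 new -> 27 infected
Step 4: +10 new -> 37 infected
Step 5: +4 new -> 41 infected
Step 6: +0 new -> 41 infected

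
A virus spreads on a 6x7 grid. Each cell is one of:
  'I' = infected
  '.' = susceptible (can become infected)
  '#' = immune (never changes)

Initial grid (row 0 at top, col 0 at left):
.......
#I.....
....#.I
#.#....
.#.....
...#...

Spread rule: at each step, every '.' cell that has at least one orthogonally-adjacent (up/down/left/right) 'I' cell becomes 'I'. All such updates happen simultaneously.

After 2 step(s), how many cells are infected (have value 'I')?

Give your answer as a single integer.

Answer: 18

Derivation:
Step 0 (initial): 2 infected
Step 1: +6 new -> 8 infected
Step 2: +10 new -> 18 infected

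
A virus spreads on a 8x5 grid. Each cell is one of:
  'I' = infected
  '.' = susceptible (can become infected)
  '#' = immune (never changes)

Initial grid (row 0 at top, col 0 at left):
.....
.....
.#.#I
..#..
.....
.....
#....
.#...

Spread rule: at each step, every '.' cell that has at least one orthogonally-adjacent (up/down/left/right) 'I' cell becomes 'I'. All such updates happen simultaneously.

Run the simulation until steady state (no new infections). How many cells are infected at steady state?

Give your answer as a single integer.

Answer: 34

Derivation:
Step 0 (initial): 1 infected
Step 1: +2 new -> 3 infected
Step 2: +4 new -> 7 infected
Step 3: +4 new -> 11 infected
Step 4: +6 new -> 17 infected
Step 5: +6 new -> 23 infected
Step 6: +7 new -> 30 infected
Step 7: +4 new -> 34 infected
Step 8: +0 new -> 34 infected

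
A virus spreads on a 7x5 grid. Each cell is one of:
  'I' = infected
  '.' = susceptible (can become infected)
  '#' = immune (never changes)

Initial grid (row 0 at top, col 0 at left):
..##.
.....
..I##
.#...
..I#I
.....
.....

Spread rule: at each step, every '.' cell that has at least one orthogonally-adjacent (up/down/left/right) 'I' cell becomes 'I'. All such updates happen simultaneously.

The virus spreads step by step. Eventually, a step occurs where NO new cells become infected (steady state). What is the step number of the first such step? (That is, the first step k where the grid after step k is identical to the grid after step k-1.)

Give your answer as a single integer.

Answer: 5

Derivation:
Step 0 (initial): 3 infected
Step 1: +7 new -> 10 infected
Step 2: +9 new -> 19 infected
Step 3: +7 new -> 26 infected
Step 4: +3 new -> 29 infected
Step 5: +0 new -> 29 infected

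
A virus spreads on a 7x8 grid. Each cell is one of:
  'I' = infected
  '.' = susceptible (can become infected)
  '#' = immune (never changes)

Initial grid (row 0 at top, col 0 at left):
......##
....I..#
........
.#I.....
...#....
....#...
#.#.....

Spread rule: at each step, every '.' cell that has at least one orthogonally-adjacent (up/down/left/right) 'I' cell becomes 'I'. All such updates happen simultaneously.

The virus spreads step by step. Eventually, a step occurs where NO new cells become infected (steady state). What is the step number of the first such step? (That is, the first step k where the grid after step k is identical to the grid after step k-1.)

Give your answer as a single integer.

Step 0 (initial): 2 infected
Step 1: +7 new -> 9 infected
Step 2: +10 new -> 19 infected
Step 3: +9 new -> 28 infected
Step 4: +9 new -> 37 infected
Step 5: +5 new -> 42 infected
Step 6: +3 new -> 45 infected
Step 7: +2 new -> 47 infected
Step 8: +1 new -> 48 infected
Step 9: +0 new -> 48 infected

Answer: 9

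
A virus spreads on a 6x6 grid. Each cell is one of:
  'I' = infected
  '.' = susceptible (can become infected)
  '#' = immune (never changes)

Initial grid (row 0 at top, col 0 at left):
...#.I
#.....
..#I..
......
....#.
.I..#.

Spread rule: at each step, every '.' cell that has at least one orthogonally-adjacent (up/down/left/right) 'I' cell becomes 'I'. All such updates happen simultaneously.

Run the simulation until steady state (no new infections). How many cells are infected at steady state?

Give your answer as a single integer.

Answer: 31

Derivation:
Step 0 (initial): 3 infected
Step 1: +8 new -> 11 infected
Step 2: +10 new -> 21 infected
Step 3: +5 new -> 26 infected
Step 4: +3 new -> 29 infected
Step 5: +2 new -> 31 infected
Step 6: +0 new -> 31 infected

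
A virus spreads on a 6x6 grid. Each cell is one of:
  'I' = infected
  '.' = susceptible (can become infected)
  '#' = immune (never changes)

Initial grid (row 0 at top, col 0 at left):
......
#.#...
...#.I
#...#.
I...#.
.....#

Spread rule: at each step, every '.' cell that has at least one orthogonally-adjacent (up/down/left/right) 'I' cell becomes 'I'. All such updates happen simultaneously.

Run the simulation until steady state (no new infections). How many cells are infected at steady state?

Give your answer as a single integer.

Answer: 29

Derivation:
Step 0 (initial): 2 infected
Step 1: +5 new -> 7 infected
Step 2: +6 new -> 13 infected
Step 3: +6 new -> 19 infected
Step 4: +6 new -> 25 infected
Step 5: +3 new -> 28 infected
Step 6: +1 new -> 29 infected
Step 7: +0 new -> 29 infected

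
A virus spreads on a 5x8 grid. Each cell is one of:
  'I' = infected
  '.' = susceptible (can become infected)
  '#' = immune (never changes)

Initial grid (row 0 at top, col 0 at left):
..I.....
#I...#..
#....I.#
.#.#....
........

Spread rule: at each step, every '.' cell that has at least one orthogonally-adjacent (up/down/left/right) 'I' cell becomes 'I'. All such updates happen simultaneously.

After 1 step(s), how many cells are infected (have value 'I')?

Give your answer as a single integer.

Answer: 10

Derivation:
Step 0 (initial): 3 infected
Step 1: +7 new -> 10 infected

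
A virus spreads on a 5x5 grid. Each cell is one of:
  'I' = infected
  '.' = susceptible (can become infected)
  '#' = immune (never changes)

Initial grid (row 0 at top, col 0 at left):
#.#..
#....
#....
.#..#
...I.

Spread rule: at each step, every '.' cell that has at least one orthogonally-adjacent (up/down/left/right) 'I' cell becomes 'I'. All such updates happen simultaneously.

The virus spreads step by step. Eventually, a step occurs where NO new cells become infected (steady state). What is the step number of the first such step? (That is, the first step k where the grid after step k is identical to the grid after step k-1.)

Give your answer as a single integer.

Step 0 (initial): 1 infected
Step 1: +3 new -> 4 infected
Step 2: +3 new -> 7 infected
Step 3: +4 new -> 11 infected
Step 4: +5 new -> 16 infected
Step 5: +2 new -> 18 infected
Step 6: +1 new -> 19 infected
Step 7: +0 new -> 19 infected

Answer: 7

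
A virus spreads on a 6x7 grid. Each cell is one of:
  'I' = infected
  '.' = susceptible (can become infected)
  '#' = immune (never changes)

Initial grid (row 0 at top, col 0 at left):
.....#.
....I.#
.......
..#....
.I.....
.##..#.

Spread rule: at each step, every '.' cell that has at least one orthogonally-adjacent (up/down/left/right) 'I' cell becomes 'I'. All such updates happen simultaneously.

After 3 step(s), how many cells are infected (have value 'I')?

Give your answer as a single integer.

Step 0 (initial): 2 infected
Step 1: +7 new -> 9 infected
Step 2: +9 new -> 18 infected
Step 3: +9 new -> 27 infected

Answer: 27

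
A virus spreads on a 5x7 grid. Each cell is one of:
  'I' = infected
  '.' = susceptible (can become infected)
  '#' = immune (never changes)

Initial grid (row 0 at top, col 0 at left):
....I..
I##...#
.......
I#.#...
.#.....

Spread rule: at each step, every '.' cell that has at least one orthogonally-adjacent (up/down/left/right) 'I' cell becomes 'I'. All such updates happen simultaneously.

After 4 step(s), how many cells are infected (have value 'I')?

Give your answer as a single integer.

Answer: 24

Derivation:
Step 0 (initial): 3 infected
Step 1: +6 new -> 9 infected
Step 2: +7 new -> 16 infected
Step 3: +4 new -> 20 infected
Step 4: +4 new -> 24 infected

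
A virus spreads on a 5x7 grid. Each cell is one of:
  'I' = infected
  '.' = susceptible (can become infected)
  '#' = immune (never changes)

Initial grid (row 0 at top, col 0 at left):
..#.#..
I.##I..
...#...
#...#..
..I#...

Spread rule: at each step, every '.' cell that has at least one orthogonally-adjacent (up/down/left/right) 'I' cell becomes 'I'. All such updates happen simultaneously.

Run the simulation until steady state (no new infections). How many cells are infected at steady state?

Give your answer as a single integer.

Step 0 (initial): 3 infected
Step 1: +7 new -> 10 infected
Step 2: +9 new -> 19 infected
Step 3: +3 new -> 22 infected
Step 4: +2 new -> 24 infected
Step 5: +2 new -> 26 infected
Step 6: +0 new -> 26 infected

Answer: 26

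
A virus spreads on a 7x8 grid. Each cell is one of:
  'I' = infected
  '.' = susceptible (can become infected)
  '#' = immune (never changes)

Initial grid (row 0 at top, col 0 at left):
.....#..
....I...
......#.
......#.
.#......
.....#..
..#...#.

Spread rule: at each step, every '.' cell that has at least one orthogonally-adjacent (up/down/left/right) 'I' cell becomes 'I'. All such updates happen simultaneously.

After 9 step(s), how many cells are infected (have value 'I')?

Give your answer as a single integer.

Step 0 (initial): 1 infected
Step 1: +4 new -> 5 infected
Step 2: +6 new -> 11 infected
Step 3: +8 new -> 19 infected
Step 4: +9 new -> 28 infected
Step 5: +8 new -> 36 infected
Step 6: +6 new -> 42 infected
Step 7: +3 new -> 45 infected
Step 8: +3 new -> 48 infected
Step 9: +1 new -> 49 infected

Answer: 49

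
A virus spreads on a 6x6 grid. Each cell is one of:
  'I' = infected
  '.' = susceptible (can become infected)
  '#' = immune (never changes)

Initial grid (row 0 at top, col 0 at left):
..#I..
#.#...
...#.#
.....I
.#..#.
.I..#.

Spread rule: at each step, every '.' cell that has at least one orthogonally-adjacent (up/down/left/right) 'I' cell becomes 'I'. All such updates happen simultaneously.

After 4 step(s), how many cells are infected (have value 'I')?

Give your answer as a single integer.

Step 0 (initial): 3 infected
Step 1: +6 new -> 9 infected
Step 2: +8 new -> 17 infected
Step 3: +4 new -> 21 infected
Step 4: +3 new -> 24 infected

Answer: 24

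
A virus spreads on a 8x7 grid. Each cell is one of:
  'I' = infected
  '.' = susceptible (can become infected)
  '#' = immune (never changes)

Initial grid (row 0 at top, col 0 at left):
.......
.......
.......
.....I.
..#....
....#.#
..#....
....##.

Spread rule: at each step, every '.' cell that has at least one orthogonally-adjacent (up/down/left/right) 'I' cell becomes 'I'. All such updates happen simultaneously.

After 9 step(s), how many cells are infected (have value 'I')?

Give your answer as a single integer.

Answer: 50

Derivation:
Step 0 (initial): 1 infected
Step 1: +4 new -> 5 infected
Step 2: +7 new -> 12 infected
Step 3: +7 new -> 19 infected
Step 4: +8 new -> 27 infected
Step 5: +8 new -> 35 infected
Step 6: +6 new -> 41 infected
Step 7: +5 new -> 46 infected
Step 8: +3 new -> 49 infected
Step 9: +1 new -> 50 infected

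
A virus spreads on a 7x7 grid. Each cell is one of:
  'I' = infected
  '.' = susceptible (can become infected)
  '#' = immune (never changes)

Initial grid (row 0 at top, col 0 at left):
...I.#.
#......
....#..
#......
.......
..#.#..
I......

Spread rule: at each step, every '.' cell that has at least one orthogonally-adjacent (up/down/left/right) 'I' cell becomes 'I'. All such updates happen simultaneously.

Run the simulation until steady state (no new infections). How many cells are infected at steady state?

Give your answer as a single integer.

Answer: 43

Derivation:
Step 0 (initial): 2 infected
Step 1: +5 new -> 7 infected
Step 2: +7 new -> 14 infected
Step 3: +7 new -> 21 infected
Step 4: +10 new -> 31 infected
Step 5: +6 new -> 37 infected
Step 6: +4 new -> 41 infected
Step 7: +2 new -> 43 infected
Step 8: +0 new -> 43 infected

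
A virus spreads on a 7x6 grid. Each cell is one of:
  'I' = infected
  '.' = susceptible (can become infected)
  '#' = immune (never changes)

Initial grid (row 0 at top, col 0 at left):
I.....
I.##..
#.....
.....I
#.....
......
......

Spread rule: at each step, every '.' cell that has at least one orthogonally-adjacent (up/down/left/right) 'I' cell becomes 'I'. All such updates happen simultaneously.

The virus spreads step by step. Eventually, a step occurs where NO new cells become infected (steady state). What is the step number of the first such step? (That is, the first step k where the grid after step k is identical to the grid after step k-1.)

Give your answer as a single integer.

Step 0 (initial): 3 infected
Step 1: +5 new -> 8 infected
Step 2: +7 new -> 15 infected
Step 3: +10 new -> 25 infected
Step 4: +6 new -> 31 infected
Step 5: +3 new -> 34 infected
Step 6: +3 new -> 37 infected
Step 7: +1 new -> 38 infected
Step 8: +0 new -> 38 infected

Answer: 8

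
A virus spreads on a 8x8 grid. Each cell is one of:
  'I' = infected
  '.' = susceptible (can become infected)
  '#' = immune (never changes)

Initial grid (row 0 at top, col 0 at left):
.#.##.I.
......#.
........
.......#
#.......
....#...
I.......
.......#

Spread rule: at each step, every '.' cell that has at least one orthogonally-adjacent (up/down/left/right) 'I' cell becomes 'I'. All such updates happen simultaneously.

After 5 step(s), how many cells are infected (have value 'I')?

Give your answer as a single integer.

Step 0 (initial): 2 infected
Step 1: +5 new -> 7 infected
Step 2: +5 new -> 12 infected
Step 3: +7 new -> 19 infected
Step 4: +9 new -> 28 infected
Step 5: +11 new -> 39 infected

Answer: 39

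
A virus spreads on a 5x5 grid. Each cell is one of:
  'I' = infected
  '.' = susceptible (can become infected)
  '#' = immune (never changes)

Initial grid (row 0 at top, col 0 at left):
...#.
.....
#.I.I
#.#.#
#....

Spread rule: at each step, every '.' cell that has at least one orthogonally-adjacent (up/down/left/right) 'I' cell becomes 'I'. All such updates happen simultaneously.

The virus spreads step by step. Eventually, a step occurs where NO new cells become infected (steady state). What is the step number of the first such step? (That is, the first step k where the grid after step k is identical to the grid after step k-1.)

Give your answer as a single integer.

Answer: 5

Derivation:
Step 0 (initial): 2 infected
Step 1: +4 new -> 6 infected
Step 2: +6 new -> 12 infected
Step 3: +4 new -> 16 infected
Step 4: +3 new -> 19 infected
Step 5: +0 new -> 19 infected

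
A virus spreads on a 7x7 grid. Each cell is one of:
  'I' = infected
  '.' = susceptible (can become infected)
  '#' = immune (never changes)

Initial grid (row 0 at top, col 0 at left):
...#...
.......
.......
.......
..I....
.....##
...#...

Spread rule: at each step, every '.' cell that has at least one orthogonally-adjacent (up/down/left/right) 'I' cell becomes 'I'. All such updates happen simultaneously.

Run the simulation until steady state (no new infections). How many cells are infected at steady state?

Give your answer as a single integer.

Step 0 (initial): 1 infected
Step 1: +4 new -> 5 infected
Step 2: +8 new -> 13 infected
Step 3: +9 new -> 22 infected
Step 4: +9 new -> 31 infected
Step 5: +6 new -> 37 infected
Step 6: +5 new -> 42 infected
Step 7: +2 new -> 44 infected
Step 8: +1 new -> 45 infected
Step 9: +0 new -> 45 infected

Answer: 45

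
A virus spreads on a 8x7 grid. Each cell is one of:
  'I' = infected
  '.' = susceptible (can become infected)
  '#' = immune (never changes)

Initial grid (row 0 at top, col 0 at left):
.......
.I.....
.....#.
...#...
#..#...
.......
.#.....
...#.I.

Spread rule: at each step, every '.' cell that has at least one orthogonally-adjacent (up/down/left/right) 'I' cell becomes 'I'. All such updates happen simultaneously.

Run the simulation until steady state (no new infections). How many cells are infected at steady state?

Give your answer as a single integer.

Answer: 50

Derivation:
Step 0 (initial): 2 infected
Step 1: +7 new -> 9 infected
Step 2: +9 new -> 18 infected
Step 3: +10 new -> 28 infected
Step 4: +10 new -> 38 infected
Step 5: +7 new -> 45 infected
Step 6: +4 new -> 49 infected
Step 7: +1 new -> 50 infected
Step 8: +0 new -> 50 infected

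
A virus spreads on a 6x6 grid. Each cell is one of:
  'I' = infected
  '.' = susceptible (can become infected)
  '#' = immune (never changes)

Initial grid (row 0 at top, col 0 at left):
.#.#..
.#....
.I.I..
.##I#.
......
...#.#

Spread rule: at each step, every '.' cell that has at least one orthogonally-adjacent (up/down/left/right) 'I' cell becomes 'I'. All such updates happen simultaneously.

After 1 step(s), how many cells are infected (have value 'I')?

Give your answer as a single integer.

Step 0 (initial): 3 infected
Step 1: +5 new -> 8 infected

Answer: 8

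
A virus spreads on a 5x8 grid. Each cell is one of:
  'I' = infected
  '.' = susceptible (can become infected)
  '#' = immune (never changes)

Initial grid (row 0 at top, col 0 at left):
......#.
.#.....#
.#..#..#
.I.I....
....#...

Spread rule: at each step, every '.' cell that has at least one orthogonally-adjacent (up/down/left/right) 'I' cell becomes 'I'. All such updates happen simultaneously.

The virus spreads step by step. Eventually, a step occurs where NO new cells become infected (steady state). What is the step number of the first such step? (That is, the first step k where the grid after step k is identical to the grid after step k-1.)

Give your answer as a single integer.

Step 0 (initial): 2 infected
Step 1: +6 new -> 8 infected
Step 2: +6 new -> 14 infected
Step 3: +7 new -> 21 infected
Step 4: +7 new -> 28 infected
Step 5: +4 new -> 32 infected
Step 6: +0 new -> 32 infected

Answer: 6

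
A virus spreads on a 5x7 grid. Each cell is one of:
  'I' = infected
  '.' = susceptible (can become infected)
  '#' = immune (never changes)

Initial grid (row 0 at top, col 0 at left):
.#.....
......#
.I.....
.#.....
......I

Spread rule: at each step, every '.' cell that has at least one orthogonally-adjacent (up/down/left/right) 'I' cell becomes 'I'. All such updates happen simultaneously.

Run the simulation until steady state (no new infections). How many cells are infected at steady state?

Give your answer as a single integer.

Step 0 (initial): 2 infected
Step 1: +5 new -> 7 infected
Step 2: +8 new -> 15 infected
Step 3: +10 new -> 25 infected
Step 4: +4 new -> 29 infected
Step 5: +2 new -> 31 infected
Step 6: +1 new -> 32 infected
Step 7: +0 new -> 32 infected

Answer: 32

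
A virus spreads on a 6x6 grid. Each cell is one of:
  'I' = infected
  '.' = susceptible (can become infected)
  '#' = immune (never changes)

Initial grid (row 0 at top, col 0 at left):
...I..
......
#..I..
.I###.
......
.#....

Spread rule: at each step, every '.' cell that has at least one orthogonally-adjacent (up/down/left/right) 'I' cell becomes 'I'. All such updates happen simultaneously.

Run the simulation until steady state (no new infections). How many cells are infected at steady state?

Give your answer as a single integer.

Answer: 31

Derivation:
Step 0 (initial): 3 infected
Step 1: +8 new -> 11 infected
Step 2: +8 new -> 19 infected
Step 3: +7 new -> 26 infected
Step 4: +3 new -> 29 infected
Step 5: +2 new -> 31 infected
Step 6: +0 new -> 31 infected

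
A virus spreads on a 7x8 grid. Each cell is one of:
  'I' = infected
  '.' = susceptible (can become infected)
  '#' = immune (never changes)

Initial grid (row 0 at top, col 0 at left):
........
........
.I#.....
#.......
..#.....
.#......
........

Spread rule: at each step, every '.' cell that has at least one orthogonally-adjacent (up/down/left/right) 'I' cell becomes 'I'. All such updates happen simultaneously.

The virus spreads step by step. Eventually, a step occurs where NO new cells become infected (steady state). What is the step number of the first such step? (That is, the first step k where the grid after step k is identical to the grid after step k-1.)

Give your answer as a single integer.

Answer: 11

Derivation:
Step 0 (initial): 1 infected
Step 1: +3 new -> 4 infected
Step 2: +5 new -> 9 infected
Step 3: +5 new -> 14 infected
Step 4: +6 new -> 20 infected
Step 5: +7 new -> 27 infected
Step 6: +9 new -> 36 infected
Step 7: +8 new -> 44 infected
Step 8: +5 new -> 49 infected
Step 9: +2 new -> 51 infected
Step 10: +1 new -> 52 infected
Step 11: +0 new -> 52 infected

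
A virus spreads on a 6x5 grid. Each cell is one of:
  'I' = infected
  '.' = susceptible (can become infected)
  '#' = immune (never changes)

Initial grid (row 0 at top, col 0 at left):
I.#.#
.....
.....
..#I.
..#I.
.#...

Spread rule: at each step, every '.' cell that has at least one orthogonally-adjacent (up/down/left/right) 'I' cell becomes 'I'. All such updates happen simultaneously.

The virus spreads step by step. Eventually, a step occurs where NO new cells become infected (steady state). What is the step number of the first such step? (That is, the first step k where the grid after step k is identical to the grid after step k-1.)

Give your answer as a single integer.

Answer: 6

Derivation:
Step 0 (initial): 3 infected
Step 1: +6 new -> 9 infected
Step 2: +7 new -> 16 infected
Step 3: +5 new -> 21 infected
Step 4: +2 new -> 23 infected
Step 5: +2 new -> 25 infected
Step 6: +0 new -> 25 infected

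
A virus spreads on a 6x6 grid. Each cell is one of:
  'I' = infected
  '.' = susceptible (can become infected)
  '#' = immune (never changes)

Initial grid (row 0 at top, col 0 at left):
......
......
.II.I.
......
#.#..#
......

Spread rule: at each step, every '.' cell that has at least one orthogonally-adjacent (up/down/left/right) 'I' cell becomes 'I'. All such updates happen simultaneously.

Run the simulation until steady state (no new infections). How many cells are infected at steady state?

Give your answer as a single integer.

Answer: 33

Derivation:
Step 0 (initial): 3 infected
Step 1: +9 new -> 12 infected
Step 2: +11 new -> 23 infected
Step 3: +6 new -> 29 infected
Step 4: +4 new -> 33 infected
Step 5: +0 new -> 33 infected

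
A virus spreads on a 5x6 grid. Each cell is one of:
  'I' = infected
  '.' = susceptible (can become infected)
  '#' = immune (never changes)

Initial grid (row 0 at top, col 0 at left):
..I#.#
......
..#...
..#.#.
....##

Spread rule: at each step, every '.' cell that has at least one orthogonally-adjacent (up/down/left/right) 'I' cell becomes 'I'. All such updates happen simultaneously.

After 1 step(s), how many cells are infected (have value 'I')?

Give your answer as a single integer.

Step 0 (initial): 1 infected
Step 1: +2 new -> 3 infected

Answer: 3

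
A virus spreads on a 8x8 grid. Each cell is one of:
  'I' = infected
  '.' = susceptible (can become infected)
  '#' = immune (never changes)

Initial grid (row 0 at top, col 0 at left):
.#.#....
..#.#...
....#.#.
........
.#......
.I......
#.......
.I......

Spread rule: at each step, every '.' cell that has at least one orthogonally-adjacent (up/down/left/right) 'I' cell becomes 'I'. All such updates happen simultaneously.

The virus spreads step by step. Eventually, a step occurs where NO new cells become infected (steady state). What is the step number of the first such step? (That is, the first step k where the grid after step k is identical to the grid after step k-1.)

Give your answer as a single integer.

Step 0 (initial): 2 infected
Step 1: +5 new -> 7 infected
Step 2: +5 new -> 12 infected
Step 3: +6 new -> 18 infected
Step 4: +8 new -> 26 infected
Step 5: +8 new -> 34 infected
Step 6: +8 new -> 42 infected
Step 7: +4 new -> 46 infected
Step 8: +2 new -> 48 infected
Step 9: +3 new -> 51 infected
Step 10: +3 new -> 54 infected
Step 11: +1 new -> 55 infected
Step 12: +0 new -> 55 infected

Answer: 12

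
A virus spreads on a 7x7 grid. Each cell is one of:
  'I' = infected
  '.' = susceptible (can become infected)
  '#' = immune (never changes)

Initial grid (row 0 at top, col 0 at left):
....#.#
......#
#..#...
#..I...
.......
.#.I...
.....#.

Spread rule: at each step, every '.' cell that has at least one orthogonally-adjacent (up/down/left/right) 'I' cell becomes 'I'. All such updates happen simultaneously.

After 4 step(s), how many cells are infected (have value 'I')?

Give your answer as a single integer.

Answer: 35

Derivation:
Step 0 (initial): 2 infected
Step 1: +6 new -> 8 infected
Step 2: +9 new -> 17 infected
Step 3: +9 new -> 26 infected
Step 4: +9 new -> 35 infected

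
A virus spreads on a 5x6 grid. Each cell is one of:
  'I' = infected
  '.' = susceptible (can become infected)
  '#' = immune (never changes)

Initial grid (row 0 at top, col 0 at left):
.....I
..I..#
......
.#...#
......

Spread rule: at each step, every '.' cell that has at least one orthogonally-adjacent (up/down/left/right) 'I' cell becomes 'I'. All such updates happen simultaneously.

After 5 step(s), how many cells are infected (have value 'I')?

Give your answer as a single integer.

Answer: 26

Derivation:
Step 0 (initial): 2 infected
Step 1: +5 new -> 7 infected
Step 2: +7 new -> 14 infected
Step 3: +5 new -> 19 infected
Step 4: +5 new -> 24 infected
Step 5: +2 new -> 26 infected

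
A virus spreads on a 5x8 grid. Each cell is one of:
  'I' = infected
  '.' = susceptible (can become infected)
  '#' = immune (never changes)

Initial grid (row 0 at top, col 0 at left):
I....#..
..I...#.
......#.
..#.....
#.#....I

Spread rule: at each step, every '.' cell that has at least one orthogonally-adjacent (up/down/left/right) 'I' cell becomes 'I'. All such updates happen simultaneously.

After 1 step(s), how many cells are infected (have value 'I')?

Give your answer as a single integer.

Answer: 11

Derivation:
Step 0 (initial): 3 infected
Step 1: +8 new -> 11 infected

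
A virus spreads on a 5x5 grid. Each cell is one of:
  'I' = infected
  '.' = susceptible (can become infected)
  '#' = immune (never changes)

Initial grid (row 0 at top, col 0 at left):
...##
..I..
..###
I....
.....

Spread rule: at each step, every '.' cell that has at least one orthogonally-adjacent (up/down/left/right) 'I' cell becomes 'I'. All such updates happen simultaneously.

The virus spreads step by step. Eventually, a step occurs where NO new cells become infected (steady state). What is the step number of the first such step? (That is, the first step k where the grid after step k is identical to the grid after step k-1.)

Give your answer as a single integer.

Step 0 (initial): 2 infected
Step 1: +6 new -> 8 infected
Step 2: +6 new -> 14 infected
Step 3: +3 new -> 17 infected
Step 4: +2 new -> 19 infected
Step 5: +1 new -> 20 infected
Step 6: +0 new -> 20 infected

Answer: 6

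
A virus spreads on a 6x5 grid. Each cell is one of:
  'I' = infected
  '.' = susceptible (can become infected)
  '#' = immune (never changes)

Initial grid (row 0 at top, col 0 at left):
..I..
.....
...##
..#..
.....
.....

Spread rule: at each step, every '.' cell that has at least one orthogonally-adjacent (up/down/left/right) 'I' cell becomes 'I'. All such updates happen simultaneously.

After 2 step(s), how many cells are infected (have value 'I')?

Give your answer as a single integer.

Step 0 (initial): 1 infected
Step 1: +3 new -> 4 infected
Step 2: +5 new -> 9 infected

Answer: 9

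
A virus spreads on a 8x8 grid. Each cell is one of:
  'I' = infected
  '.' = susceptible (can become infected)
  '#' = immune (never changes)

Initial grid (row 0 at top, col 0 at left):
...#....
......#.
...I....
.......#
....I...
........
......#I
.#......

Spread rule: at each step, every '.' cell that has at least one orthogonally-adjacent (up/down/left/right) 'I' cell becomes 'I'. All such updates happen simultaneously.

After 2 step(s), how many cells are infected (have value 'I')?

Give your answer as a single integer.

Answer: 27

Derivation:
Step 0 (initial): 3 infected
Step 1: +10 new -> 13 infected
Step 2: +14 new -> 27 infected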